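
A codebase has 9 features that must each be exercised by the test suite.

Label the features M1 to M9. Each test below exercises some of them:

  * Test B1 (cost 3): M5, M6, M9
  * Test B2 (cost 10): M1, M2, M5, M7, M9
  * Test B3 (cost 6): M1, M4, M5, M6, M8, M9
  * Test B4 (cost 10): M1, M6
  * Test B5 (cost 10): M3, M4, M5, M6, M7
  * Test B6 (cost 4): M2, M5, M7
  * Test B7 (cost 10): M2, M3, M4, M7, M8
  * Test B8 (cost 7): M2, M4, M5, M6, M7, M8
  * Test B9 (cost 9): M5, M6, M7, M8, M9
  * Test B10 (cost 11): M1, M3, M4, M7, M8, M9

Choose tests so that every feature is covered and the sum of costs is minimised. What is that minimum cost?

16

B3, B7 together cover every feature (B3 ∪ B7 = {M1, M2, M3, M4, M5, M6, M7, M8, M9}); total cost 6 + 10 = 16.
The greedy pick B1, B8, B10 costs 21; no covering selection beats 16.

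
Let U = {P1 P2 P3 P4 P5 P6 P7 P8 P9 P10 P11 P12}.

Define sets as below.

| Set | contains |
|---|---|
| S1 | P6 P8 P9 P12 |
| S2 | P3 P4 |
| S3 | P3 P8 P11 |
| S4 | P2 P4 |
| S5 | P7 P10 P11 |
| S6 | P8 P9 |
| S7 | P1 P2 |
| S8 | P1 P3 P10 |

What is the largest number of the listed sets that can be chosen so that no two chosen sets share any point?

S2, S5, S6, S7 are pairwise disjoint (S2={P3,P4}; S5={P7,P10,P11}; S6={P8,P9}; S7={P1,P2}).
Every remaining set overlaps one of these, and no 5 of the listed sets are pairwise disjoint, so 4 is the maximum.

4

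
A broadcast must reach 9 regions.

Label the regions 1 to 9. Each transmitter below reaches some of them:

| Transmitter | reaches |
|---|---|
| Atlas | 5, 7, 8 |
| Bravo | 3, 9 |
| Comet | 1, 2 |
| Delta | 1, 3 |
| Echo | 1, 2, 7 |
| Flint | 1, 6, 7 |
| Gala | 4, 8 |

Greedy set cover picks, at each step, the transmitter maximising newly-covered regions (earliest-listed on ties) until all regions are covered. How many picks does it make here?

5

Greedy: pick Atlas (covers 3 new) → pick Bravo (covers 2 new) → pick Comet (covers 2 new) → pick Flint (covers 1 new) → pick Gala (covers 1 new). Total picks: 5.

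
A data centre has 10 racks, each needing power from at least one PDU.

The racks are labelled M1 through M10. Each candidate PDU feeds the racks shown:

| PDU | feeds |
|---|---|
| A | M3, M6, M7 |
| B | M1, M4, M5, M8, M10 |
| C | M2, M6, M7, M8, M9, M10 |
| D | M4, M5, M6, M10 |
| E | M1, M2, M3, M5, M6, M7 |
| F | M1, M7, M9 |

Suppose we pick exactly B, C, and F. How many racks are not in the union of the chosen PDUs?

Union of B, C, F = {M1, M2, M4, M5, M6, M7, M8, M9, M10}.
Not covered: M3 — 1 rack.

1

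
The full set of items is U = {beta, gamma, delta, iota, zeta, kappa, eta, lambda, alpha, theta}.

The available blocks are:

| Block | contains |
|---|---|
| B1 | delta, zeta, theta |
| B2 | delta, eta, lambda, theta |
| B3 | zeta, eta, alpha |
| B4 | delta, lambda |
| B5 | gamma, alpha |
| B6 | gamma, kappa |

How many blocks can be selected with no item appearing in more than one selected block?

3

B3, B4, B6 are pairwise disjoint (B3={zeta,eta,alpha}; B4={delta,lambda}; B6={gamma,kappa}).
Every remaining block overlaps one of these, and no 4 of the listed blocks are pairwise disjoint, so 3 is the maximum.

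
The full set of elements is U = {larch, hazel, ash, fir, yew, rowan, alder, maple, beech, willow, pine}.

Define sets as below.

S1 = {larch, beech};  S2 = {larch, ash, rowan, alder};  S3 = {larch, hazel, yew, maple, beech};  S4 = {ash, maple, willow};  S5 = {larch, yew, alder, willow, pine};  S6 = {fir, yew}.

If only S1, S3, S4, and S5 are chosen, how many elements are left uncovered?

2

Union of S1, S3, S4, S5 = {larch, hazel, ash, yew, alder, maple, beech, willow, pine}.
Not covered: fir, rowan — 2 elements.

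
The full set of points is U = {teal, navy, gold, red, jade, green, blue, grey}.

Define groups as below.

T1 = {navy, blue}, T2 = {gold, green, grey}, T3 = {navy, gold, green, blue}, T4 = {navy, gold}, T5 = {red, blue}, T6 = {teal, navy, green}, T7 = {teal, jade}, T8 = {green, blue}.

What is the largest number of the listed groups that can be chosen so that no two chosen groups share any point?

T4, T5, T7 are pairwise disjoint (T4={navy,gold}; T5={red,blue}; T7={teal,jade}).
Every remaining group overlaps one of these, and no 4 of the listed groups are pairwise disjoint, so 3 is the maximum.

3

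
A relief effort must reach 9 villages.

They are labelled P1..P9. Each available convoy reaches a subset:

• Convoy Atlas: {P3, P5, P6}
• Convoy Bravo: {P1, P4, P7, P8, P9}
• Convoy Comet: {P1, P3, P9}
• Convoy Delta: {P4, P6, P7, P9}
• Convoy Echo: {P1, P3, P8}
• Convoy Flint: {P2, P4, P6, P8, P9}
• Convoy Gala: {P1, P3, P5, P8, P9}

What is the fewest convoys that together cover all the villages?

3

Take {Bravo, Flint, Gala}. Their union is {P1, P2, P3, P4, P5, P6, P7, P8, P9}, which is all 9 villages.
Only Flint contains P2, so Flint is forced; the remaining 4 villages need at least 2 more convoys (each remaining convoy adds at most 3) — so at least 3 convoys are needed, and 3 is optimal.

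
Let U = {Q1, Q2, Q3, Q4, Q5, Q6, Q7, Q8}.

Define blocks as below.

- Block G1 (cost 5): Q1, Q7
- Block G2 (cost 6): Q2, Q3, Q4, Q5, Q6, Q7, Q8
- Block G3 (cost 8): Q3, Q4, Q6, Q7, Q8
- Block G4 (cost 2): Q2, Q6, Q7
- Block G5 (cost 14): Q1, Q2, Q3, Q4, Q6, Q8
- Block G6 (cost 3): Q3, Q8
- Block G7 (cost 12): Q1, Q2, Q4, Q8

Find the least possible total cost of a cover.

G1, G2 together cover every point (G1 ∪ G2 = {Q1, Q2, Q3, Q4, Q5, Q6, Q7, Q8}); total cost 5 + 6 = 11.
The greedy pick G4, G2, G1 costs 13; no covering selection beats 11.

11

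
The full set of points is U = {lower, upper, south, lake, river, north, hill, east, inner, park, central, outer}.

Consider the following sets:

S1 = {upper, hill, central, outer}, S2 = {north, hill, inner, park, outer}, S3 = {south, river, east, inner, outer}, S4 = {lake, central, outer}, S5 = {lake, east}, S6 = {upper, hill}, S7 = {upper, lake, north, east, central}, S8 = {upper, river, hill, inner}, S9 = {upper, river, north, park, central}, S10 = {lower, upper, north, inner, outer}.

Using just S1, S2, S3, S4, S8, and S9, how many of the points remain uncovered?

1

Union of S1, S2, S3, S4, S8, S9 = {upper, south, lake, river, north, hill, east, inner, park, central, outer}.
Not covered: lower — 1 point.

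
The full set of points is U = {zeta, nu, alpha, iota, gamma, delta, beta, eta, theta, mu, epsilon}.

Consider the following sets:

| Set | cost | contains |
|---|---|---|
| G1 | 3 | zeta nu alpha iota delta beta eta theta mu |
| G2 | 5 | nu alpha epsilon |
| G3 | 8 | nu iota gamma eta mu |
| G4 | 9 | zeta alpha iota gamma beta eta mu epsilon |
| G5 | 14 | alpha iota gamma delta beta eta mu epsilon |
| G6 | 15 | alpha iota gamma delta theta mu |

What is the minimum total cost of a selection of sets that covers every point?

12

G1, G4 together cover every point (G1 ∪ G4 = {zeta, nu, alpha, iota, gamma, delta, beta, eta, theta, mu, epsilon}); total cost 3 + 9 = 12.
No covering selection has total cost below 12.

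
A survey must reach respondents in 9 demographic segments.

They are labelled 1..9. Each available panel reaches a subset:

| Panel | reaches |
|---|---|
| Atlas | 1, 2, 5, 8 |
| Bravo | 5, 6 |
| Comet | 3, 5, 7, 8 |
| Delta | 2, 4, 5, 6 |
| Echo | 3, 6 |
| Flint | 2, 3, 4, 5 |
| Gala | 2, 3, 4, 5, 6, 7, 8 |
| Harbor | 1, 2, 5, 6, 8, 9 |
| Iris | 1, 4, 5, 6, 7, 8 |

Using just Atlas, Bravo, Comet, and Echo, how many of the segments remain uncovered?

Union of Atlas, Bravo, Comet, Echo = {1, 2, 3, 5, 6, 7, 8}.
Not covered: 4, 9 — 2 segments.

2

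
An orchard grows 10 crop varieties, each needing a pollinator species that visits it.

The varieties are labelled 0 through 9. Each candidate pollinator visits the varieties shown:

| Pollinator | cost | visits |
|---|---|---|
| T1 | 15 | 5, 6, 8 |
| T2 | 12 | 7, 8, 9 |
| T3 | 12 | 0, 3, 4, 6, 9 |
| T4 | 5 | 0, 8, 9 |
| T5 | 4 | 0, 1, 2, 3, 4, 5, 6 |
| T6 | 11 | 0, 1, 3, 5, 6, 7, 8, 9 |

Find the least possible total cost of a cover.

15

T5, T6 together cover every variety (T5 ∪ T6 = {0, 1, 2, 3, 4, 5, 6, 7, 8, 9}); total cost 4 + 11 = 15.
The greedy pick T5, T4, T6 costs 20; no covering selection beats 15.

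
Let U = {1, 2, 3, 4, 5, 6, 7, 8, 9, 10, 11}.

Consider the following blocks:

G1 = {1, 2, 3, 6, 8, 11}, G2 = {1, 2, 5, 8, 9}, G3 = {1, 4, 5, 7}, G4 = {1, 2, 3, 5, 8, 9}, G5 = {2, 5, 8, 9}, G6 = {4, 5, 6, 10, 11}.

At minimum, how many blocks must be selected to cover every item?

3

G3 and G4 and G6 together: G3 ∪ G4 ∪ G6 = {1, 2, 3, 4, 5, 6, 7, 8, 9, 10, 11} — every item is covered.
Only G3 contains 7, so G3 is forced; the remaining 7 items need at least 2 more blocks (each remaining block adds at most 5) — so at least 3 blocks are needed, and 3 is optimal.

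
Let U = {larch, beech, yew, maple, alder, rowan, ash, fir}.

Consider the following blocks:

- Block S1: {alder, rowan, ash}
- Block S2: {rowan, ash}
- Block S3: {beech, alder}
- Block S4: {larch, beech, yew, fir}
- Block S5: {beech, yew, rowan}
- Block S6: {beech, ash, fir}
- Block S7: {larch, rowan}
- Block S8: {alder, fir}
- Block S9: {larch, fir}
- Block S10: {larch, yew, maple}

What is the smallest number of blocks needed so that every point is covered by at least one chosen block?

3

S1 and S4 and S10 together: S1 ∪ S4 ∪ S10 = {larch, beech, yew, maple, alder, rowan, ash, fir} — every point is covered.
Only S10 contains maple, so S10 is forced; the remaining 5 points need at least 2 more blocks (each remaining block adds at most 3) — so at least 3 blocks are needed, and 3 is optimal.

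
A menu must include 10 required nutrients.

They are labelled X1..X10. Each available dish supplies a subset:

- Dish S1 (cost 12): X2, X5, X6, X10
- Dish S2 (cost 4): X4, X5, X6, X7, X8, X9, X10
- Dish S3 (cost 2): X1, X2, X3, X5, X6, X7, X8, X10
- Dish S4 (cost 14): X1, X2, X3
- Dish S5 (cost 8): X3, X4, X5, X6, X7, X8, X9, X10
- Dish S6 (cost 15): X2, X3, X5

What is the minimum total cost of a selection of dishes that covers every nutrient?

S2, S3 together cover every nutrient (S2 ∪ S3 = {X1, X2, X3, X4, X5, X6, X7, X8, X9, X10}); total cost 4 + 2 = 6.
No covering selection has total cost below 6.

6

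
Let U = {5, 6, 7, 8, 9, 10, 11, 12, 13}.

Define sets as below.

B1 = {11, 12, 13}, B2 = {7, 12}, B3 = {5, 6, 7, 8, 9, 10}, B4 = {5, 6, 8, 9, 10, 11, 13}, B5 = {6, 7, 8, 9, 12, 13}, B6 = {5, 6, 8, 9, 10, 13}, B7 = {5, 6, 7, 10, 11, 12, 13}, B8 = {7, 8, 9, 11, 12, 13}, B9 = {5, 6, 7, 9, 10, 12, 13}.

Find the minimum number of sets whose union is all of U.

2

Take {B1, B3}. Their union is {5, 6, 7, 8, 9, 10, 11, 12, 13}, which is all 9 items.
No single set has all 9 items (the largest, B4, has 7), so 2 is optimal.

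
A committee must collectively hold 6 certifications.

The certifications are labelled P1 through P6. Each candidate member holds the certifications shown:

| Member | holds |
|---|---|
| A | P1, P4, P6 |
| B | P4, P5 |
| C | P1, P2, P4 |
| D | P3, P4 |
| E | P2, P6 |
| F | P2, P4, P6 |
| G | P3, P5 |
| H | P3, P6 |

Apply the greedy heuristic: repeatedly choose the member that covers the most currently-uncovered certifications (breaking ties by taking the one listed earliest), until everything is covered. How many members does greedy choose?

3

Greedy: pick A (covers 3 new) → pick G (covers 2 new) → pick C (covers 1 new). Total picks: 3.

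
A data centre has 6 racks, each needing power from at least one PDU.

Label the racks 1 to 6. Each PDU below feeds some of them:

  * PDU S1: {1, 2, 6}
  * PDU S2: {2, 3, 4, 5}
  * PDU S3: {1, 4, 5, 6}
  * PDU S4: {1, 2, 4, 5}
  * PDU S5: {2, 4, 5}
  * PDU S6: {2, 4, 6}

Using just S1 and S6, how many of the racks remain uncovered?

2

Union of S1, S6 = {1, 2, 4, 6}.
Not covered: 3, 5 — 2 racks.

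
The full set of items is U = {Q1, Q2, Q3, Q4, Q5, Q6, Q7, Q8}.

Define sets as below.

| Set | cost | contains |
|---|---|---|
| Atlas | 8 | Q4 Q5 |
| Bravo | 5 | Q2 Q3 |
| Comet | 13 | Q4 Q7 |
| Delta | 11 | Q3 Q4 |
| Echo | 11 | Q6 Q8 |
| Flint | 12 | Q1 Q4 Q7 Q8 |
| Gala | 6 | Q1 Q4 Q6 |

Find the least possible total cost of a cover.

Atlas, Bravo, Flint, Gala together cover every item (Atlas ∪ Bravo ∪ Flint ∪ Gala = {Q1, Q2, Q3, Q4, Q5, Q6, Q7, Q8}); total cost 8 + 5 + 12 + 6 = 31.
No covering selection has total cost below 31.

31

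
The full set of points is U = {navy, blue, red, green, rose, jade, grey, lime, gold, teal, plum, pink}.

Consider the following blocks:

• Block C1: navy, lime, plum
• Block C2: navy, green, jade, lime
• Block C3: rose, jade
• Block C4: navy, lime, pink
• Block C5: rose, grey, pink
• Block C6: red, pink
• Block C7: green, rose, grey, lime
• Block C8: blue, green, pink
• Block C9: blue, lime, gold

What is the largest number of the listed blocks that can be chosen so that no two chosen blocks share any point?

3

C3, C6, C9 are pairwise disjoint (C3={rose,jade}; C6={red,pink}; C9={blue,lime,gold}).
Every remaining block overlaps one of these, and no 4 of the listed blocks are pairwise disjoint, so 3 is the maximum.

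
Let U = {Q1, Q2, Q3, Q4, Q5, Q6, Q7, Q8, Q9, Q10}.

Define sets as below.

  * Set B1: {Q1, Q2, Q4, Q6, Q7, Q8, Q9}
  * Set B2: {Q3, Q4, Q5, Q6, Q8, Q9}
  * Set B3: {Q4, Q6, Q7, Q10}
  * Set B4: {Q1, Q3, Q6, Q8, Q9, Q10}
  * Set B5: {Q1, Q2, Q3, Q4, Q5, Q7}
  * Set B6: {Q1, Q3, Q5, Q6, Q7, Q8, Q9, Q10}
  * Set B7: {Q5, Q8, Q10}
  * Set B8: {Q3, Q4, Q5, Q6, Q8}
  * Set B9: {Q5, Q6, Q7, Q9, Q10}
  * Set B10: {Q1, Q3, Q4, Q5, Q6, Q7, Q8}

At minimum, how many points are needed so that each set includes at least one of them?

H = {Q5, Q6} meets every set (each contains at least one member of H), and |H| = 2.
No single point lies in every set, so at least 2 are needed and 2 is optimal.

2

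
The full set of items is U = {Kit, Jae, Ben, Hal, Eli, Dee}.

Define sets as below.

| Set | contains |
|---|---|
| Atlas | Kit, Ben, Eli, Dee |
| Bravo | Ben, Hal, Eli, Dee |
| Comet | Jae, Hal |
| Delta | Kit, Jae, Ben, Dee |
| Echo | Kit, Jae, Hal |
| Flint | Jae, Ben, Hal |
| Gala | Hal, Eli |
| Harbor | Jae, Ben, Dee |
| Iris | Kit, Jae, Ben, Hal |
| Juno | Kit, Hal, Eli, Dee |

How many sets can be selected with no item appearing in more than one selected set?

Atlas, Comet are pairwise disjoint (Atlas={Kit,Ben,Eli,Dee}; Comet={Jae,Hal}).
Every remaining set overlaps one of these, and no 3 of the listed sets are pairwise disjoint, so 2 is the maximum.

2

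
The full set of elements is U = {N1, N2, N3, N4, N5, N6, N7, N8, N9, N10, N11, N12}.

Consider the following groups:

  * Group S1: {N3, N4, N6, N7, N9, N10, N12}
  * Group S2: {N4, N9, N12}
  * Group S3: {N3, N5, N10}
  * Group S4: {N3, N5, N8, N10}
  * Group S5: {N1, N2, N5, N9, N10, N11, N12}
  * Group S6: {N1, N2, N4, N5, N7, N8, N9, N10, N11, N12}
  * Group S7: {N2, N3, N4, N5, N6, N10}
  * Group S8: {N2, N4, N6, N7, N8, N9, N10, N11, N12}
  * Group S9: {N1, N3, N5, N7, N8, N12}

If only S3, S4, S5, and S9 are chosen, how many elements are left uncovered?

Union of S3, S4, S5, S9 = {N1, N2, N3, N5, N7, N8, N9, N10, N11, N12}.
Not covered: N4, N6 — 2 elements.

2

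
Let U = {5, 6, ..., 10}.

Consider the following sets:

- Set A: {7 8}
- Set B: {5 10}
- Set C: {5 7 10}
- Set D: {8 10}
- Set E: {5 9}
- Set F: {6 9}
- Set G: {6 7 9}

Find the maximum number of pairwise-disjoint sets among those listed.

3

A, B, F are pairwise disjoint (A={7,8}; B={5,10}; F={6,9}).
Every remaining set overlaps one of these, and no 4 of the listed sets are pairwise disjoint, so 3 is the maximum.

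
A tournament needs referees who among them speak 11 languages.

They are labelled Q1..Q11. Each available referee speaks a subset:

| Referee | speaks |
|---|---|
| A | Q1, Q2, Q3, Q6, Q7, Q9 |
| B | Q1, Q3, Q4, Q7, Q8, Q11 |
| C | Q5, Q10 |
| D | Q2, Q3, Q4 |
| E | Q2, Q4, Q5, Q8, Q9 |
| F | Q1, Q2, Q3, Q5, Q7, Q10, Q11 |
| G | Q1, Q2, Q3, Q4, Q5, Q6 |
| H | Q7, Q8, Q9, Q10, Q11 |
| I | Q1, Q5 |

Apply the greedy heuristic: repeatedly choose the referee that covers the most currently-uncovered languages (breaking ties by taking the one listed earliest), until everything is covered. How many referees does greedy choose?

3

Greedy: pick F (covers 7 new) → pick E (covers 3 new) → pick A (covers 1 new). Total picks: 3.
(The true minimum cover uses only 2 referees, so greedy is not optimal here.)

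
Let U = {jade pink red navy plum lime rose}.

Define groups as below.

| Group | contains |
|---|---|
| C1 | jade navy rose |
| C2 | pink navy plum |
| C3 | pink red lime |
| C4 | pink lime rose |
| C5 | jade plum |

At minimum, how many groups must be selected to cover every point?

3

C1, C3, and C5 cover everything between them: the union {jade, pink, red, navy, plum, lime, rose} is all of U.
Each group has at most 3 points, and 2·3 = 6 < 7 — so at least 3 groups are needed, and 3 is optimal.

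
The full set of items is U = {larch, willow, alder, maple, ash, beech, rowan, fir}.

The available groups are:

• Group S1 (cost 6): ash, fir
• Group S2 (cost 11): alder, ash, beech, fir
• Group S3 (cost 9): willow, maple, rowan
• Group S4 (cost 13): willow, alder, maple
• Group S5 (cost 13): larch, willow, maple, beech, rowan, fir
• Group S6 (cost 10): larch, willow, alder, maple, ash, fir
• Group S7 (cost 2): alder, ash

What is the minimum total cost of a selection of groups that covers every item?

S5, S7 together cover every item (S5 ∪ S7 = {larch, willow, alder, maple, ash, beech, rowan, fir}); total cost 13 + 2 = 15.
No covering selection has total cost below 15.

15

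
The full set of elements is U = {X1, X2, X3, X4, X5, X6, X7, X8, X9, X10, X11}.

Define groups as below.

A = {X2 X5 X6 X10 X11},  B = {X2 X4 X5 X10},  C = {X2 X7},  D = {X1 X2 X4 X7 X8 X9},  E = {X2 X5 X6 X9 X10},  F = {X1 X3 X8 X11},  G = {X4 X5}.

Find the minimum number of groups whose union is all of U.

3

Take {D, E, F}. Their union is {X1, X2, X3, X4, X5, X6, X7, X8, X9, X10, X11}, which is all 11 elements.
Only F contains X3, so F is forced; the remaining 7 elements need at least 2 more groups (each remaining group adds at most 5) — so at least 3 groups are needed, and 3 is optimal.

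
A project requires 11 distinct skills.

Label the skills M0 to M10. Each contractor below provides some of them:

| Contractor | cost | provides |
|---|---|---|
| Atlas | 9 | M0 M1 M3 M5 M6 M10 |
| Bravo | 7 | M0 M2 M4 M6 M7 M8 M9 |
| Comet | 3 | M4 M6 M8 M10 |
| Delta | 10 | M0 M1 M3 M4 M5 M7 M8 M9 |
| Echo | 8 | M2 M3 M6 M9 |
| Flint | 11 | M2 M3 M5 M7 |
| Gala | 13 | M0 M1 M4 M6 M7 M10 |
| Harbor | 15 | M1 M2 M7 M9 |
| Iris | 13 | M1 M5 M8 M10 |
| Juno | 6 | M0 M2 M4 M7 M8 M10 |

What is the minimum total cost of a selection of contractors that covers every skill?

16

Atlas, Bravo together cover every skill (Atlas ∪ Bravo = {M0, M1, M2, M3, M4, M5, M6, M7, M8, M9, M10}); total cost 9 + 7 = 16.
The greedy pick Comet, Delta, Juno costs 19; no covering selection beats 16.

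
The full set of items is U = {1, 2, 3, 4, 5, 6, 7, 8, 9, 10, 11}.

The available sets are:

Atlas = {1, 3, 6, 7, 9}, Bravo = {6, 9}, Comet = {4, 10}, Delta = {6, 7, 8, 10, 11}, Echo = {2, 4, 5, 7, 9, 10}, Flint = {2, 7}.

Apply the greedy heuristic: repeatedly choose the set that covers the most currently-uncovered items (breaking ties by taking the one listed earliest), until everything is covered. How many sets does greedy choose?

Greedy: pick Echo (covers 6 new) → pick Atlas (covers 3 new) → pick Delta (covers 2 new). Total picks: 3.

3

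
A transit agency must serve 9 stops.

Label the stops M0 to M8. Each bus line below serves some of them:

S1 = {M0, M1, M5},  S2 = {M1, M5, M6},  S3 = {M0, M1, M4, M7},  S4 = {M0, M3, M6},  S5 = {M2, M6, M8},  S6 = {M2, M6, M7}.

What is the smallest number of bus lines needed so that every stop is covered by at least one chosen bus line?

4

Take {S2, S3, S4, S5}. Their union is {M0, M1, M2, M3, M4, M5, M6, M7, M8}, which is all 9 stops.
No 3 of the 6 bus lines cover everything (all 20 combinations miss at least one stop), so 4 is optimal.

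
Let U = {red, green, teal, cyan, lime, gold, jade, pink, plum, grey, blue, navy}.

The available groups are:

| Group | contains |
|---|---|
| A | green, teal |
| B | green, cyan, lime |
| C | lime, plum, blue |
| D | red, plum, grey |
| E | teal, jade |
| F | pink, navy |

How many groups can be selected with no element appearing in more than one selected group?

4

B, D, E, F are pairwise disjoint (B={green,cyan,lime}; D={red,plum,grey}; E={teal,jade}; F={pink,navy}).
Every remaining group overlaps one of these, and no 5 of the listed groups are pairwise disjoint, so 4 is the maximum.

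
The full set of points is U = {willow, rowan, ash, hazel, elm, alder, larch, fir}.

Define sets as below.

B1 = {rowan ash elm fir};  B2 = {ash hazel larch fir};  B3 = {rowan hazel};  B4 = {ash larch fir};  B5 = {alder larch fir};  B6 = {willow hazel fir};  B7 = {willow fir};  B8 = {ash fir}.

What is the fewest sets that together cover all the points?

B1, B5, and B6 cover everything between them: the union {willow, rowan, ash, hazel, elm, alder, larch, fir} is all of U.
Only B1 contains elm, so B1 is forced; the remaining 4 points need at least 2 more sets (each remaining set adds at most 2) — so at least 3 sets are needed, and 3 is optimal.

3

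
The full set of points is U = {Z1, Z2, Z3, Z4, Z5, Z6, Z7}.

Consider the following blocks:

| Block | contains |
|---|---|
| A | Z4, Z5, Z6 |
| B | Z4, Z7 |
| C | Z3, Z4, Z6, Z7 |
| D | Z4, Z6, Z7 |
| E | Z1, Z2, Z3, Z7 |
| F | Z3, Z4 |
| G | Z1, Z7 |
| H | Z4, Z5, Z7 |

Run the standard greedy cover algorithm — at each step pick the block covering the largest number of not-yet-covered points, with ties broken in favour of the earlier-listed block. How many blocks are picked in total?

3

Greedy: pick C (covers 4 new) → pick E (covers 2 new) → pick A (covers 1 new). Total picks: 3.
(The true minimum cover uses only 2 blocks, so greedy is not optimal here.)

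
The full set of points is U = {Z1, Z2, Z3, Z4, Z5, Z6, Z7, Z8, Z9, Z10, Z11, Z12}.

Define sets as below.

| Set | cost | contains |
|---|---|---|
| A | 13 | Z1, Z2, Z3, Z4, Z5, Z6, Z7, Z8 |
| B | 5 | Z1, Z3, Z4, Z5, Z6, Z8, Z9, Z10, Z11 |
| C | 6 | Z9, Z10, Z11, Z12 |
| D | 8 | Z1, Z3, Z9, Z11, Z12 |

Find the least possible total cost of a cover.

A, C together cover every point (A ∪ C = {Z1, Z2, Z3, Z4, Z5, Z6, Z7, Z8, Z9, Z10, Z11, Z12}); total cost 13 + 6 = 19.
The greedy pick B, C, A costs 24; no covering selection beats 19.

19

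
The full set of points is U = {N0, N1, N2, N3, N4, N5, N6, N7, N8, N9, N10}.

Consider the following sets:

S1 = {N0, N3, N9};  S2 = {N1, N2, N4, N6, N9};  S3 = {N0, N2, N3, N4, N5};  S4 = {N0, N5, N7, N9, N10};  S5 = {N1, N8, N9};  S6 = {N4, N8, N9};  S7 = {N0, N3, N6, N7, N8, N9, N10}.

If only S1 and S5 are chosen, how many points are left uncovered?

6

Union of S1, S5 = {N0, N1, N3, N8, N9}.
Not covered: N2, N4, N5, N6, N7, N10 — 6 points.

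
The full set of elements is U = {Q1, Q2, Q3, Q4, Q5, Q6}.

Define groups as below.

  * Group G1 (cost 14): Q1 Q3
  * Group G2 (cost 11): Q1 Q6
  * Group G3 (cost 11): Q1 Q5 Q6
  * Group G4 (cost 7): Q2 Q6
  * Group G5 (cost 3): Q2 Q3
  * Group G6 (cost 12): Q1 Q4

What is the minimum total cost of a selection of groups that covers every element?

G3, G5, G6 together cover every element (G3 ∪ G5 ∪ G6 = {Q1, Q2, Q3, Q4, Q5, Q6}); total cost 11 + 3 + 12 = 26.
No covering selection has total cost below 26.

26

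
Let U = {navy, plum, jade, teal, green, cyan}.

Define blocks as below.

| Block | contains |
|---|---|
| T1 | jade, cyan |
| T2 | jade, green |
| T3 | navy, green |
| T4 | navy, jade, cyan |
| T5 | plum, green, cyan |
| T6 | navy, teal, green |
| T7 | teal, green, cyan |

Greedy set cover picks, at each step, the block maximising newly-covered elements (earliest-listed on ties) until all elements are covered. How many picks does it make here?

Greedy: pick T4 (covers 3 new) → pick T5 (covers 2 new) → pick T6 (covers 1 new). Total picks: 3.

3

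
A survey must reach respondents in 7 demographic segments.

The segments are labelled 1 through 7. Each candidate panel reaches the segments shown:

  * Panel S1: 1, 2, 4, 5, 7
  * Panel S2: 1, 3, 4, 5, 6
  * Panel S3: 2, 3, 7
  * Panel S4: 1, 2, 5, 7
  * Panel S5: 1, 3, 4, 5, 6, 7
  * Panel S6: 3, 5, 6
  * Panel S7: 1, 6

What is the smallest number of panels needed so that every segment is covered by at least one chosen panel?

2

S4 and S5 together: S4 ∪ S5 = {1, 2, 3, 4, 5, 6, 7} — every segment is covered.
No single panel has all 7 segments (the largest, S5, has 6), so 2 is optimal.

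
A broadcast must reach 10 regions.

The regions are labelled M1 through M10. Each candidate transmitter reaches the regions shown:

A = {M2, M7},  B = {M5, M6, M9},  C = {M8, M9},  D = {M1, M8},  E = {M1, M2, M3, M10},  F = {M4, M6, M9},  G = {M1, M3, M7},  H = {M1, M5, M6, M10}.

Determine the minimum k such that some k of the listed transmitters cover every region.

Take {A, D, F, G, H}. Their union is {M1, M2, M3, M4, M5, M6, M7, M8, M9, M10}, which is all 10 regions.
No 4 of the 8 transmitters cover everything (all 70 combinations miss at least one region), so 5 is optimal.

5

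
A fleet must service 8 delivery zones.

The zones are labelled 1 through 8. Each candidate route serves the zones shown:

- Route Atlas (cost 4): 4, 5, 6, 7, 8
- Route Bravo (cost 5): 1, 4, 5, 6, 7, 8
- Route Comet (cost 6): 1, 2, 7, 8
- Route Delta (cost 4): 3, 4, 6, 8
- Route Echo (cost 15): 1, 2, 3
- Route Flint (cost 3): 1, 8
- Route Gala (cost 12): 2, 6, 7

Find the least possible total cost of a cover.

Atlas, Comet, Delta together cover every zone (Atlas ∪ Comet ∪ Delta = {1, 2, 3, 4, 5, 6, 7, 8}); total cost 4 + 6 + 4 = 14.
No covering selection has total cost below 14.

14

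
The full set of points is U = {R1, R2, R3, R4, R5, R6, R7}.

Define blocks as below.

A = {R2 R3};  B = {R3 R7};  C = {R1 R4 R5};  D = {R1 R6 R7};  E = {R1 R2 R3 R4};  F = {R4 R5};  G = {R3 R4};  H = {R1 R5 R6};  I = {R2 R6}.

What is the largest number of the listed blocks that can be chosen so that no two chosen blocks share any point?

A, D, F are pairwise disjoint (A={R2,R3}; D={R1,R6,R7}; F={R4,R5}).
Every remaining block overlaps one of these, and no 4 of the listed blocks are pairwise disjoint, so 3 is the maximum.

3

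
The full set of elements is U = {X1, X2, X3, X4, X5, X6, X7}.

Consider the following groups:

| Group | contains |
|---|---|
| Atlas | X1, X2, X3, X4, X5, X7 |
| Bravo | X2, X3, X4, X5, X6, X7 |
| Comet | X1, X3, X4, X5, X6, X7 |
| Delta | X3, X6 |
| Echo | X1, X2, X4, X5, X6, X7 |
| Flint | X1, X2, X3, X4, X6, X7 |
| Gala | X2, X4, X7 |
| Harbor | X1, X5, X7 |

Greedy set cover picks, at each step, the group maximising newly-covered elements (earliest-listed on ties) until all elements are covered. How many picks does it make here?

Greedy: pick Atlas (covers 6 new) → pick Bravo (covers 1 new). Total picks: 2.

2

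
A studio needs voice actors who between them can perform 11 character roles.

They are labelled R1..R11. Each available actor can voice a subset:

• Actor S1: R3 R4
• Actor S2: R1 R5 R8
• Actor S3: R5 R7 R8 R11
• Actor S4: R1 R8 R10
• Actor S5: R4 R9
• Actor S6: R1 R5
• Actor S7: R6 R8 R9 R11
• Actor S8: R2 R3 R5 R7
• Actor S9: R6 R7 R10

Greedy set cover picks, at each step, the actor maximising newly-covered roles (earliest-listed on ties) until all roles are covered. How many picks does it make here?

5

Greedy: pick S3 (covers 4 new) → pick S1 (covers 2 new) → pick S4 (covers 2 new) → pick S7 (covers 2 new) → pick S8 (covers 1 new). Total picks: 5.
(The true minimum cover uses only 4 actors, so greedy is not optimal here.)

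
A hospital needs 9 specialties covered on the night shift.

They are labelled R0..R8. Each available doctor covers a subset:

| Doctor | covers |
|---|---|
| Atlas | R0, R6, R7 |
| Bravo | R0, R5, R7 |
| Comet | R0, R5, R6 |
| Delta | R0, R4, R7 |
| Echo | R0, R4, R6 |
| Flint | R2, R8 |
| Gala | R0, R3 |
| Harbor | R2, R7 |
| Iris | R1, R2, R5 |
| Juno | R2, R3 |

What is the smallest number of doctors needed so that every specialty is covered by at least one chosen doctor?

Take {Bravo, Echo, Flint, Gala, Iris}. Their union is {R0, R1, R2, R3, R4, R5, R6, R7, R8}, which is all 9 specialties.
No 4 of the 10 doctors cover everything (all 210 combinations miss at least one specialty), so 5 is optimal.

5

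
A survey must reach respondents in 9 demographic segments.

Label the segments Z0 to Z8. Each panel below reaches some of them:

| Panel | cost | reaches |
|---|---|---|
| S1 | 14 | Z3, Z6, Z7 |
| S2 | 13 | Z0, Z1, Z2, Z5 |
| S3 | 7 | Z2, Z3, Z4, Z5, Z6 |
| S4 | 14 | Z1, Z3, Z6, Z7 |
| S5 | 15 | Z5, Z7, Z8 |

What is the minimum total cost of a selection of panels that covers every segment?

S2, S3, S5 together cover every segment (S2 ∪ S3 ∪ S5 = {Z0, Z1, Z2, Z3, Z4, Z5, Z6, Z7, Z8}); total cost 13 + 7 + 15 = 35.
No covering selection has total cost below 35.

35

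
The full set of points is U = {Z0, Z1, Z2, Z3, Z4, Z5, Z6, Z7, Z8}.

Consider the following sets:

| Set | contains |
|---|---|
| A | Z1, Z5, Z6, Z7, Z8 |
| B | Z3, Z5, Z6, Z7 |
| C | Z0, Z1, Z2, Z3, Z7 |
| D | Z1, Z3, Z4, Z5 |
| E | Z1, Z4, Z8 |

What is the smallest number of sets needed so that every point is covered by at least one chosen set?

A, C, and D cover everything between them: the union {Z0, Z1, Z2, Z3, Z4, Z5, Z6, Z7, Z8} is all of U.
Only C contains Z0, so C is forced; the remaining 4 points need at least 2 more sets (each remaining set adds at most 3) — so at least 3 sets are needed, and 3 is optimal.

3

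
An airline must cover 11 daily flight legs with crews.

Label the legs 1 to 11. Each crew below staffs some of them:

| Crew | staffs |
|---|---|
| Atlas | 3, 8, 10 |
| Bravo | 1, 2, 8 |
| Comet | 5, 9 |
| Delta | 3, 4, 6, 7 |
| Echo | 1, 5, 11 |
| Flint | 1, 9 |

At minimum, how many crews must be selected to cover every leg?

Atlas and Bravo and Comet and Delta and Echo together: Atlas ∪ Bravo ∪ Comet ∪ Delta ∪ Echo = {1, 2, 3, 4, 5, 6, 7, 8, 9, 10, 11} — every leg is covered.
No 4 of the 6 crews cover everything (all 15 combinations miss at least one leg), so 5 is optimal.

5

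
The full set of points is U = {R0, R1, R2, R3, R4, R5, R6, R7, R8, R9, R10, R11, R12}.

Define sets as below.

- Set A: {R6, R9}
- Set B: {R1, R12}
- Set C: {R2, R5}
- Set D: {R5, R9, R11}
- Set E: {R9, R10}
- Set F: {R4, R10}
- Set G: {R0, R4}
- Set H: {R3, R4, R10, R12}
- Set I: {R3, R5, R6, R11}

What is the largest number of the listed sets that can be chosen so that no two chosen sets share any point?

A, B, C, G are pairwise disjoint (A={R6,R9}; B={R1,R12}; C={R2,R5}; G={R0,R4}).
Every remaining set overlaps one of these, and no 5 of the listed sets are pairwise disjoint, so 4 is the maximum.

4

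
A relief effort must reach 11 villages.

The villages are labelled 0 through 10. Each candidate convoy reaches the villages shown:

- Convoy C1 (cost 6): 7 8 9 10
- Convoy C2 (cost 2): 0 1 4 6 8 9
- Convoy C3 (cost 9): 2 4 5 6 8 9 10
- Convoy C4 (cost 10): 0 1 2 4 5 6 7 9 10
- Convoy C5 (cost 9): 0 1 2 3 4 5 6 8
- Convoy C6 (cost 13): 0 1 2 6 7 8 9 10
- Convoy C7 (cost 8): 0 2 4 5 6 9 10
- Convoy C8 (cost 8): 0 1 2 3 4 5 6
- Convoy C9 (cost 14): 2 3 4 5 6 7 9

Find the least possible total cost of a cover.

14

C1, C8 together cover every village (C1 ∪ C8 = {0, 1, 2, 3, 4, 5, 6, 7, 8, 9, 10}); total cost 6 + 8 = 14.
The greedy pick C2, C4, C8 costs 20; no covering selection beats 14.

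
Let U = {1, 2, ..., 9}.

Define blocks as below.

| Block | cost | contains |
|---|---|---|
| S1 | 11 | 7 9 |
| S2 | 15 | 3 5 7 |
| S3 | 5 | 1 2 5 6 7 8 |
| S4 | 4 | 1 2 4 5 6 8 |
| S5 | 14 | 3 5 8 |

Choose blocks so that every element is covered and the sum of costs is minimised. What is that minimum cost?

S1, S4, S5 together cover every element (S1 ∪ S4 ∪ S5 = {1, 2, 3, 4, 5, 6, 7, 8, 9}); total cost 11 + 4 + 14 = 29.
The greedy pick S4, S3, S1, S5 costs 34; no covering selection beats 29.

29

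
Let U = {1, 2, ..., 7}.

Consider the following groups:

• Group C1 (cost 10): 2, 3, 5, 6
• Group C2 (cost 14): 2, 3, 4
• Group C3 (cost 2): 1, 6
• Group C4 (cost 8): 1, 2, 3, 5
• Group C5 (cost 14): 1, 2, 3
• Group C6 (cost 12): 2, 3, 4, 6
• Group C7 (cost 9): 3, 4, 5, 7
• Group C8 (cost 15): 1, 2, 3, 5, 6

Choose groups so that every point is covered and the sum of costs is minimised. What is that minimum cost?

19

C3, C4, C7 together cover every point (C3 ∪ C4 ∪ C7 = {1, 2, 3, 4, 5, 6, 7}); total cost 2 + 8 + 9 = 19.
No covering selection has total cost below 19.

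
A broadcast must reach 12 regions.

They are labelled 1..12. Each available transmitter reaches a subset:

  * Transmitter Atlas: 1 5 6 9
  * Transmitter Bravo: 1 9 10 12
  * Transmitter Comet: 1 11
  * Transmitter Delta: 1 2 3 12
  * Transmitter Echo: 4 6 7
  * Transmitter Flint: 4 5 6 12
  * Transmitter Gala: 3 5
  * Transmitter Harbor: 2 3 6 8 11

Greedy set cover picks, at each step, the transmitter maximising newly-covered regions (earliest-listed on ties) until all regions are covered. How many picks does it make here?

4

Greedy: pick Harbor (covers 5 new) → pick Bravo (covers 4 new) → pick Echo (covers 2 new) → pick Atlas (covers 1 new). Total picks: 4.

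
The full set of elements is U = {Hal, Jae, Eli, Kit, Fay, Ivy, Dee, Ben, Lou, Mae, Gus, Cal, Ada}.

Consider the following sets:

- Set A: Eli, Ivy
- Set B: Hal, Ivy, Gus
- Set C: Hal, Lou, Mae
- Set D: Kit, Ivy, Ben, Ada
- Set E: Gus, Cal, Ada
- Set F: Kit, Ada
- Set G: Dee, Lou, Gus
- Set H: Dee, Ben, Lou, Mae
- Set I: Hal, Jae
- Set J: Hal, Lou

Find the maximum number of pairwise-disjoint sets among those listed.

A, F, H, I are pairwise disjoint (A={Eli,Ivy}; F={Kit,Ada}; H={Dee,Ben,Lou,Mae}; I={Hal,Jae}).
Every remaining set overlaps one of these, and no 5 of the listed sets are pairwise disjoint, so 4 is the maximum.

4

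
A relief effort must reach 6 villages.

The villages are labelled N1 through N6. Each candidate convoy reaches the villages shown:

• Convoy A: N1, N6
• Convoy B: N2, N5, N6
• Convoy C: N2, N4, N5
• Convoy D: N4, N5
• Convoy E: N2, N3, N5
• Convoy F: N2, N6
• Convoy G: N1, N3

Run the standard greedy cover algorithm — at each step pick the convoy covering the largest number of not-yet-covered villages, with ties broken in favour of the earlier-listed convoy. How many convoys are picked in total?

3

Greedy: pick B (covers 3 new) → pick G (covers 2 new) → pick C (covers 1 new). Total picks: 3.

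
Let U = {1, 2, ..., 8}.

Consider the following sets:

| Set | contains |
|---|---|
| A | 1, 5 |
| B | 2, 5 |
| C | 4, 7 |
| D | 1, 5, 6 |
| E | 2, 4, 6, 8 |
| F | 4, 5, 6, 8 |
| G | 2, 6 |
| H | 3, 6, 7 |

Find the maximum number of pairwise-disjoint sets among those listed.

A, C, G are pairwise disjoint (A={1,5}; C={4,7}; G={2,6}).
Every remaining set overlaps one of these, and no 4 of the listed sets are pairwise disjoint, so 3 is the maximum.

3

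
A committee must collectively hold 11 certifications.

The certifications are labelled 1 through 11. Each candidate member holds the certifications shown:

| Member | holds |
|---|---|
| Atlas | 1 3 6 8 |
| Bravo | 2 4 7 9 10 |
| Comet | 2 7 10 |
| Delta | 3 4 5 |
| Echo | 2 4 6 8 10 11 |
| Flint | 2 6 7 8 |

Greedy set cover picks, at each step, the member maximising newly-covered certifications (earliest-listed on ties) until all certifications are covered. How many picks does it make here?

4

Greedy: pick Echo (covers 6 new) → pick Atlas (covers 2 new) → pick Bravo (covers 2 new) → pick Delta (covers 1 new). Total picks: 4.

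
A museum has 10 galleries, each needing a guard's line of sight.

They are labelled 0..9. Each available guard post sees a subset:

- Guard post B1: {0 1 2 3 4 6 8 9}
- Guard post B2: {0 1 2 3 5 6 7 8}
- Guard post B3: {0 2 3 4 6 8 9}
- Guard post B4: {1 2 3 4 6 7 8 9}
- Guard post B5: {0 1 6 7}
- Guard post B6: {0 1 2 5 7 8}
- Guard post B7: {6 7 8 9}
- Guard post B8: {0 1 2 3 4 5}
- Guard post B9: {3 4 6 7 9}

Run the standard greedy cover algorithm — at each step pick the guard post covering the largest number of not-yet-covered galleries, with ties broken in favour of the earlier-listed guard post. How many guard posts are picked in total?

2

Greedy: pick B1 (covers 8 new) → pick B2 (covers 2 new). Total picks: 2.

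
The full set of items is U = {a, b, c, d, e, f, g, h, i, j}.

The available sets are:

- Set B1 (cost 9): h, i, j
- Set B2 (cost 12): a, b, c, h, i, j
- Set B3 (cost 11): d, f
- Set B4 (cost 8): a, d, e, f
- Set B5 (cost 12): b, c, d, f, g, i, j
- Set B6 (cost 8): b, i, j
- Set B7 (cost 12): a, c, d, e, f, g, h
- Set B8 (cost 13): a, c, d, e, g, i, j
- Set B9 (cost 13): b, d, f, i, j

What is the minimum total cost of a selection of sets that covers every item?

B6, B7 together cover every item (B6 ∪ B7 = {a, b, c, d, e, f, g, h, i, j}); total cost 8 + 12 = 20.
The greedy pick B5, B4, B1 costs 29; no covering selection beats 20.

20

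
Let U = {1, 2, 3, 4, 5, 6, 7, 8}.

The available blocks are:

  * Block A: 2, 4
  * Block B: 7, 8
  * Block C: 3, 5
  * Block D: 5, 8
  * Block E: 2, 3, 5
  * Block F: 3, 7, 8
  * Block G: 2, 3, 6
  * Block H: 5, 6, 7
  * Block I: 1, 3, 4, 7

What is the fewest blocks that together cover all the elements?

3

Take {D, G, I}. Their union is {1, 2, 3, 4, 5, 6, 7, 8}, which is all 8 elements.
Only I contains 1, so I is forced; the remaining 4 elements need at least 2 more blocks (each remaining block adds at most 2) — so at least 3 blocks are needed, and 3 is optimal.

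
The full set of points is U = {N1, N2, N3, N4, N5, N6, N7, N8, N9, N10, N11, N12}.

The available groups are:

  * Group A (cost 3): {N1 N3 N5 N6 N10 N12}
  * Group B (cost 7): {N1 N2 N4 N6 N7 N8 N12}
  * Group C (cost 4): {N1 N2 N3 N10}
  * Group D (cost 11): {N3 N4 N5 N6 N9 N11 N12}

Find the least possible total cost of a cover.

A, B, D together cover every point (A ∪ B ∪ D = {N1, N2, N3, N4, N5, N6, N7, N8, N9, N10, N11, N12}); total cost 3 + 7 + 11 = 21.
No covering selection has total cost below 21.

21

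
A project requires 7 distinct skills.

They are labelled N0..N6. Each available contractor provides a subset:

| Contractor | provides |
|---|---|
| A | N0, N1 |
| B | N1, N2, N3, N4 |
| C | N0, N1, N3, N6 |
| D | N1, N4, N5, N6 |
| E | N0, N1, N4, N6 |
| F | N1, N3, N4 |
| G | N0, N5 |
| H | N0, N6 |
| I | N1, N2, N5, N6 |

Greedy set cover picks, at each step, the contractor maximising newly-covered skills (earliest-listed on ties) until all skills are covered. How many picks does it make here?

Greedy: pick B (covers 4 new) → pick C (covers 2 new) → pick D (covers 1 new). Total picks: 3.

3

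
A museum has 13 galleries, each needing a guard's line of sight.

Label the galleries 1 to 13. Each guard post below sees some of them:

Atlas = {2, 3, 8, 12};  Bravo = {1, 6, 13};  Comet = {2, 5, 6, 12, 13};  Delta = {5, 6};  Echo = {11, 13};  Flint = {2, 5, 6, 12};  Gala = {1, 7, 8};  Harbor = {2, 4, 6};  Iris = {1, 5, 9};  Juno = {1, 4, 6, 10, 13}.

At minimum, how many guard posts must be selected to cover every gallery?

5

Atlas and Echo and Gala and Iris and Juno together: Atlas ∪ Echo ∪ Gala ∪ Iris ∪ Juno = {1, 2, 3, 4, 5, 6, 7, 8, 9, 10, 11, 12, 13} — every gallery is covered.
No 4 of the 10 guard posts cover everything (all 210 combinations miss at least one gallery), so 5 is optimal.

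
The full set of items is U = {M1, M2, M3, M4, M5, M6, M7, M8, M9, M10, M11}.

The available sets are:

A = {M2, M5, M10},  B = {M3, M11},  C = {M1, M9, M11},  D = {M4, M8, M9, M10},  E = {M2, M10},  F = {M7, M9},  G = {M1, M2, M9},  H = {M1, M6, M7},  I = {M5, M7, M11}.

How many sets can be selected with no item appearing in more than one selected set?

3

B, E, F are pairwise disjoint (B={M3,M11}; E={M2,M10}; F={M7,M9}).
Every remaining set overlaps one of these, and no 4 of the listed sets are pairwise disjoint, so 3 is the maximum.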